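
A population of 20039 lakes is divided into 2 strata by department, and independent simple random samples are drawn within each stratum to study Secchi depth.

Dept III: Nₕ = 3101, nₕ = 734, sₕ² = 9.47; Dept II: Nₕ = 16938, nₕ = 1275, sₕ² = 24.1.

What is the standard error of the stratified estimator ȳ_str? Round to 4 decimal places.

0.1128

Var(ȳ_str) = Σₕ Wₕ²(1 − fₕ)sₕ²/nₕ with Wₕ = Nₕ/N, N = 20039.
Dept III: Wₕ = 0.15474824; term = 0.15474824²·(1 − 0.23669784)·9.47/734 = 2.3583152 × 10^-4.
Dept II: Wₕ = 0.84525176; term = 0.84525176²·(1 − 0.07527453)·24.1/1275 = 0.01248797.
Sum = 0.012723802.
SE = √(0.012723802) = 0.1128.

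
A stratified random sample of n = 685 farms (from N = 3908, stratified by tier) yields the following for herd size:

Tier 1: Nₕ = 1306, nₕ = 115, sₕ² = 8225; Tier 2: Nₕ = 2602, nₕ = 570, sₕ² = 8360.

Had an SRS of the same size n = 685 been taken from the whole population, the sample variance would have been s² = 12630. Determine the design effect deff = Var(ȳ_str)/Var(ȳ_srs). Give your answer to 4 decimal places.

0.8129

Var(ȳ_str) = Σ Wₕ²(1−fₕ)sₕ²/nₕ with Wₕ = Nₕ/3908:
  Tier 1: (1306/3908)²·(1−115/1306)·8225/115 = 7.2842341
  Tier 2: (2602/3908)²·(1−570/2602)·8360/570 = 5.0775395
  → Var(ȳ_str) = 12.361774.
Var(ȳ_srs) = (1 − 685/3908)·12630/685 = 15.206124.
deff = 12.361774 / 15.206124 = 0.8129.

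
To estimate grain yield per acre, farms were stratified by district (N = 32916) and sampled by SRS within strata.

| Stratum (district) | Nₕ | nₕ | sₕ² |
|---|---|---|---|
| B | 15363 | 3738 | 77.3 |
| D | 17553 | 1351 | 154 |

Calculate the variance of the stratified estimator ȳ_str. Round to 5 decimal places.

Var(ȳ_str) = Σₕ Wₕ²(1 − fₕ)sₕ²/nₕ with Wₕ = Nₕ/N, N = 32916.
B: Wₕ = 0.46673350; term = 0.46673350²·(1 − 0.24331185)·77.3/3738 = 0.0034087495.
D: Wₕ = 0.53326650; term = 0.53326650²·(1 − 0.07696690)·154/1351 = 0.029920665.
Sum = 0.033329415.

0.03333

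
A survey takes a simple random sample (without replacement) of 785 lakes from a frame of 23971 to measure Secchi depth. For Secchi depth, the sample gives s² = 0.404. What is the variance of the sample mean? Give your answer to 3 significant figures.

4.98 × 10^-4

Under SRS without replacement, Var(ȳ) = (1 − f)·s²/n with f = n/N = 785/23971 = 0.03274790.
Var(ȳ) = (1 − 0.03274790)·0.404/785 = 0.96725210·5.1464968 × 10^-4 = 4.9779598 × 10^-4.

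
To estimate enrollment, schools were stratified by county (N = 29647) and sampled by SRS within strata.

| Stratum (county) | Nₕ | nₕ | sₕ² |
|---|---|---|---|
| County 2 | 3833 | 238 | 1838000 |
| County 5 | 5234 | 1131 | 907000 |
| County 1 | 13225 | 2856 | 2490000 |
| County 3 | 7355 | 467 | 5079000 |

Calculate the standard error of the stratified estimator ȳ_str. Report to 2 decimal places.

Var(ȳ_str) = Σₕ Wₕ²(1 − fₕ)sₕ²/nₕ with Wₕ = Nₕ/N, N = 29647.
County 2: Wₕ = 0.12928795; term = 0.12928795²·(1 − 0.06209236)·1838000/238 = 121.07229.
County 5: Wₕ = 0.17654400; term = 0.17654400²·(1 − 0.21608712)·907000/1131 = 19.593788.
County 1: Wₕ = 0.44608223; term = 0.44608223²·(1 − 0.21595463)·2490000/2856 = 136.02295.
County 3: Wₕ = 0.24808581; term = 0.24808581²·(1 − 0.06349422)·5079000/467 = 626.86734.
Sum = 903.55637.
SE = √(903.55637) = 30.06.

30.06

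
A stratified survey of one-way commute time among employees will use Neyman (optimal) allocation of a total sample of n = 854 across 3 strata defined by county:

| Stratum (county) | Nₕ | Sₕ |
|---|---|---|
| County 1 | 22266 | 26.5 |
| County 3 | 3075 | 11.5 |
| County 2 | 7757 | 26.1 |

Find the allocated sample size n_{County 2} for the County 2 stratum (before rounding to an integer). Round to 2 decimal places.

208.85

Neyman allocation: nₕ = n·NₕSₕ / Σⱼ NⱼSⱼ.
Σ NⱼSⱼ = 22266·26.5 + 3075·11.5 + 7757·26.1 = 827869.2.
n_{County 2} = 854·7757·26.1 / 827869.2 = 208.85.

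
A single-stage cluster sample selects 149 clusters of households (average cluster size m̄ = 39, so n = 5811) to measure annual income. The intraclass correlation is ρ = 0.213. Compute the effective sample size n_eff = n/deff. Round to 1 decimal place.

639.0

deff = 1 + (39 − 1)·0.213 = 1 + 8.094 = 9.094.
n_eff = 5811 / 9.094 = 639.0.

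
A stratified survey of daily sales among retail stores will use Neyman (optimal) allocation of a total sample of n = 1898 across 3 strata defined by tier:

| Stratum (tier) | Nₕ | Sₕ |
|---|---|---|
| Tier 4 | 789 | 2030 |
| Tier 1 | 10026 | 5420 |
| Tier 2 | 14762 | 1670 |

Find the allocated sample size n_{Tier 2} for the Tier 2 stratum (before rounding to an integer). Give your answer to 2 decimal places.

580.56

Neyman allocation: nₕ = n·NₕSₕ / Σⱼ NⱼSⱼ.
Σ NⱼSⱼ = 789·2030 + 10026·5420 + 14762·1670 = 8.059513 × 10^7.
n_{Tier 2} = 1898·14762·1670 / (8.059513 × 10^7) = 580.56.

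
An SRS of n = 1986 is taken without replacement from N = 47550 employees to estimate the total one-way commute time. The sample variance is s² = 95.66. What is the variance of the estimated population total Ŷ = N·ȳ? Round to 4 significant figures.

1.044 × 10^8

Var(Ŷ) = N²·Var(ȳ) = N²·(1 − n/N)·s²/n.
f = 1986/47550 = 0.04176656; Var(ȳ) = 0.95823344·95.66/1986 = 0.046155393.
Var(Ŷ) = 47550² · 0.046155393 = 1.0435746 × 10^8.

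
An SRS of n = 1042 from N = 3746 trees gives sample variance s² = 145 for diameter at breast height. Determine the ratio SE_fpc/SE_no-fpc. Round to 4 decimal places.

0.8496

f = n/N = 1042/3746 = 0.27816337.
SE_no-fpc = √(s²/n) = 0.37303548; SE_fpc = √((1−f)s²/n) = 0.31693456.
Ratio = √(1−f) = 0.84960969.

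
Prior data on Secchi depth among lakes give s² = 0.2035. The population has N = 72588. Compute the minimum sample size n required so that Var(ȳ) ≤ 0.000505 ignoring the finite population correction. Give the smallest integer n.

Without fpc, n₀ = s²/D = 0.2035/0.000505 = 402.9703.
Rounding up, n = 403.

403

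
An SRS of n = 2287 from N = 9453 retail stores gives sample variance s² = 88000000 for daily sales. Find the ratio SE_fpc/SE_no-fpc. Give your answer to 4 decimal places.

0.8707

f = n/N = 2287/9453 = 0.24193378.
SE_no-fpc = √(s²/n) = 196.15901; SE_fpc = √((1−f)s²/n) = 170.78976.
Ratio = √(1−f) = 0.87066998.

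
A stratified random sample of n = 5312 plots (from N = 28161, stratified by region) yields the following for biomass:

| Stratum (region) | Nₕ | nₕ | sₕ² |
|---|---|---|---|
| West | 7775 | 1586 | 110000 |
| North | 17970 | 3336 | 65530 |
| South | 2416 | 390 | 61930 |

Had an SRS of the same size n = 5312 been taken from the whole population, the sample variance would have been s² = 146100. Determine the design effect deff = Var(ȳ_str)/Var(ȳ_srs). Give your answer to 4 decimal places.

0.5244

Var(ȳ_str) = Σ Wₕ²(1−fₕ)sₕ²/nₕ with Wₕ = Nₕ/28161:
  West: (7775/28161)²·(1−1586/7775)·110000/1586 = 4.2083731
  North: (17970/28161)²·(1−3336/17970)·65530/3336 = 6.5137203
  South: (2416/28161)²·(1−390/2416)·61930/390 = 0.98011424
  → Var(ȳ_str) = 11.702208.
Var(ȳ_srs) = (1 − 5312/28161)·146100/5312 = 22.315739.
deff = 11.702208 / 22.315739 = 0.5244.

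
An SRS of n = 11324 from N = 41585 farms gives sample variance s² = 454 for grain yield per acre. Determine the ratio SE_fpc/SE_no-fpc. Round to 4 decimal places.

f = n/N = 11324/41585 = 0.27230973.
SE_no-fpc = √(s²/n) = 0.20022947; SE_fpc = √((1−f)s²/n) = 0.17080528.
Ratio = √(1−f) = 0.85304764.

0.8530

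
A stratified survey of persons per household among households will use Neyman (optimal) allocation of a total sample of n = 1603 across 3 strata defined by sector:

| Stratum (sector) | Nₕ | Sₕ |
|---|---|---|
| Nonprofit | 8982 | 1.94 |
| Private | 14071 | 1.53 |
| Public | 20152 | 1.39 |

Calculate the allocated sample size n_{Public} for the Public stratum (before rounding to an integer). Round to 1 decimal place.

670.5

Neyman allocation: nₕ = n·NₕSₕ / Σⱼ NⱼSⱼ.
Σ NⱼSⱼ = 8982·1.94 + 14071·1.53 + 20152·1.39 = 66964.99.
n_{Public} = 1603·20152·1.39 / 66964.99 = 670.5.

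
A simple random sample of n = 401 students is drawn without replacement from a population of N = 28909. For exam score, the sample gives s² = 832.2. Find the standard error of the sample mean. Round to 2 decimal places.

1.43

Under SRS without replacement, Var(ȳ) = (1 − f)·s²/n with f = n/N = 401/28909 = 0.01387111.
Var(ȳ) = (1 − 0.01387111)·832.2/401 = 0.98612889·2.0753117 = 2.0465248.
SE(ȳ) = √(2.0465248) = 1.43.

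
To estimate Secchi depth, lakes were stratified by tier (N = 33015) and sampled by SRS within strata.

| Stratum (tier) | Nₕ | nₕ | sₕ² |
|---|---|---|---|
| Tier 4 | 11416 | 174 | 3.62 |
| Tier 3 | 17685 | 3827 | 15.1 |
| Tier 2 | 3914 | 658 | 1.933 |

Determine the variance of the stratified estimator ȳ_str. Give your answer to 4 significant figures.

0.003371

Var(ȳ_str) = Σₕ Wₕ²(1 − fₕ)sₕ²/nₕ with Wₕ = Nₕ/N, N = 33015.
Tier 4: Wₕ = 0.34578222; term = 0.34578222²·(1 − 0.01524177)·3.62/174 = 0.0024495948.
Tier 3: Wₕ = 0.53566561; term = 0.53566561²·(1 − 0.21639808)·15.1/3827 = 8.8715908 × 10^-4.
Tier 2: Wₕ = 0.11855217; term = 0.11855217²·(1 − 0.16811446)·1.933/658 = 3.4346981 × 10^-5.
Sum = 0.0033711009.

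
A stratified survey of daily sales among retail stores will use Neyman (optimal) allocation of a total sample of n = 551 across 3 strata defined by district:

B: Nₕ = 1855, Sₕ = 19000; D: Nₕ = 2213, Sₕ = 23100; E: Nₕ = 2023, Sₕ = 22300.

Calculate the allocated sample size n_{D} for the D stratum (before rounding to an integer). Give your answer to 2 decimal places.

Neyman allocation: nₕ = n·NₕSₕ / Σⱼ NⱼSⱼ.
Σ NⱼSⱼ = 1855·19000 + 2213·23100 + 2023·22300 = 1.314782 × 10^8.
n_{D} = 551·2213·23100 / (1.314782 × 10^8) = 214.24.

214.24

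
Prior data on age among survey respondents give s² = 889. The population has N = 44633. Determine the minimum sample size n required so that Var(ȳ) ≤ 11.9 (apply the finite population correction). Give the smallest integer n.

Without fpc, n₀ = s²/D = 889/11.9 = 74.7059.
With fpc, (1 − n/N)·s²/n ≤ D requires n ≥ n₀/(1 + n₀/N) = 74.7059/(1 + 74.7059/44633) = 74.5811.
Rounding up, n = 75.

75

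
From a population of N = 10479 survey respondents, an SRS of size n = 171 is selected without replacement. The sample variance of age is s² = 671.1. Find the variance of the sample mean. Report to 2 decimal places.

3.86

Under SRS without replacement, Var(ȳ) = (1 − f)·s²/n with f = n/N = 171/10479 = 0.01631835.
Var(ȳ) = (1 − 0.01631835)·671.1/171 = 0.98368165·3.9245614 = 3.860519.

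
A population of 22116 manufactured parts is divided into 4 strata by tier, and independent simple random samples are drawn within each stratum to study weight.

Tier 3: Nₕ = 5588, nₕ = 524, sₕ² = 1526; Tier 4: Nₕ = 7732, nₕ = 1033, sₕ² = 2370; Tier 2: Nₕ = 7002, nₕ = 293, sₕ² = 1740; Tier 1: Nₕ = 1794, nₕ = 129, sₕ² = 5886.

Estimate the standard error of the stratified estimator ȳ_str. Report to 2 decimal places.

1.12

Var(ȳ_str) = Σₕ Wₕ²(1 − fₕ)sₕ²/nₕ with Wₕ = Nₕ/N, N = 22116.
Tier 3: Wₕ = 0.25266775; term = 0.25266775²·(1 − 0.09377237)·1526/524 = 0.16848459.
Tier 4: Wₕ = 0.34961114; term = 0.34961114²·(1 − 0.13360062)·2370/1033 = 0.24296107.
Tier 2: Wₕ = 0.31660336; term = 0.31660336²·(1 − 0.04184519)·1740/293 = 0.57035909.
Tier 1: Wₕ = 0.08111774; term = 0.08111774²·(1 − 0.07190635)·5886/129 = 0.2786468.
Sum = 1.2604516.
SE = √(1.2604516) = 1.12.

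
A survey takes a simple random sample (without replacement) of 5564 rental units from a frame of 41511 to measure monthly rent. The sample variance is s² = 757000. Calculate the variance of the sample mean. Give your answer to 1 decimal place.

117.8

Under SRS without replacement, Var(ȳ) = (1 − f)·s²/n with f = n/N = 5564/41511 = 0.13403676.
Var(ȳ) = (1 − 0.13403676)·757000/5564 = 0.86596324·136.0532 = 117.81707.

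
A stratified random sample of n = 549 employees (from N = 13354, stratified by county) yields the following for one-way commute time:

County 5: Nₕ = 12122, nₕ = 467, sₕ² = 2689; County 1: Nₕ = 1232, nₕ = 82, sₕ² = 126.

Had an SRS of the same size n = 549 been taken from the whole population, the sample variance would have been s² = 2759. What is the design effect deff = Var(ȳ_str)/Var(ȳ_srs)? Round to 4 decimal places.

Var(ȳ_str) = Σ Wₕ²(1−fₕ)sₕ²/nₕ with Wₕ = Nₕ/13354:
  County 5: (12122/13354)²·(1−467/12122)·2689/467 = 4.5618157
  County 1: (1232/13354)²·(1−82/1232)·126/82 = 0.012207943
  → Var(ȳ_str) = 4.5740236.
Var(ȳ_srs) = (1 − 549/13354)·2759/549 = 4.8188961.
deff = 4.5740236 / 4.8188961 = 0.9492.

0.9492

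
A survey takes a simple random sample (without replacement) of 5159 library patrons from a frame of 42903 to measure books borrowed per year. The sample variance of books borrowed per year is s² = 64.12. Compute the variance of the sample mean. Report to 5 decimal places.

0.01093

Under SRS without replacement, Var(ȳ) = (1 − f)·s²/n with f = n/N = 5159/42903 = 0.12024800.
Var(ȳ) = (1 − 0.12024800)·64.12/5159 = 0.87975200·0.012428765 = 0.010934231.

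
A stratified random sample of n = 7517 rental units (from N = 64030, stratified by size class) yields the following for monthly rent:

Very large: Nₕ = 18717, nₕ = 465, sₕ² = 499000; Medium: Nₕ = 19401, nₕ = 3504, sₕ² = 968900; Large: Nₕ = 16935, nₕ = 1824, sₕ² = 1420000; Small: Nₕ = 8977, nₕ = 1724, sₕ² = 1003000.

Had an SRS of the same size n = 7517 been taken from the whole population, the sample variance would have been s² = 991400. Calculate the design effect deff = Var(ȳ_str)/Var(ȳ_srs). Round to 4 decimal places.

1.4437

Var(ȳ_str) = Σ Wₕ²(1−fₕ)sₕ²/nₕ with Wₕ = Nₕ/64030:
  Very large: (18717/64030)²·(1−465/18717)·499000/465 = 89.418481
  Medium: (19401/64030)²·(1−3504/19401)·968900/3504 = 20.80114
  Large: (16935/64030)²·(1−1824/16935)·1420000/1824 = 48.593134
  Small: (8977/64030)²·(1−1724/8977)·1003000/1724 = 9.2394383
  → Var(ȳ_str) = 168.05219.
Var(ȳ_srs) = (1 − 7517/64030)·991400/7517 = 116.40435.
deff = 168.05219 / 116.40435 = 1.4437.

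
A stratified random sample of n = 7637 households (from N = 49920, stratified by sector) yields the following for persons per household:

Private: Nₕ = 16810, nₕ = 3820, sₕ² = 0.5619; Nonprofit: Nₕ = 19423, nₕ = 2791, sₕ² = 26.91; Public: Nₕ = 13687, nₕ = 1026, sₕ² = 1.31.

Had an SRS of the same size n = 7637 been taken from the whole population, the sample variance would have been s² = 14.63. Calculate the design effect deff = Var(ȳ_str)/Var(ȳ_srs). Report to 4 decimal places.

0.8329

Var(ȳ_str) = Σ Wₕ²(1−fₕ)sₕ²/nₕ with Wₕ = Nₕ/49920:
  Private: (16810/49920)²·(1−3820/16810)·0.5619/3820 = 1.2889123 × 10^-5
  Nonprofit: (19423/49920)²·(1−2791/19423)·26.91/2791 = 0.0012498719
  Public: (13687/49920)²·(1−1026/13687)·1.31/1026 = 8.8787343 × 10^-5
  → Var(ȳ_str) = 0.0013515484.
Var(ȳ_srs) = (1 − 7637/49920)·14.63/7637 = 0.0016226048.
deff = 0.0013515484 / 0.0016226048 = 0.8329.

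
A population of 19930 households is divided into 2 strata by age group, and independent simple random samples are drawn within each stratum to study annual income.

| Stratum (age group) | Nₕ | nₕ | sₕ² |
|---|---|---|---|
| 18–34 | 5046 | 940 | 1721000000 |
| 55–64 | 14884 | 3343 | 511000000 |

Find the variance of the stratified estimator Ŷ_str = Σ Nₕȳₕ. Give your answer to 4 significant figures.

6.419 × 10^13

Var(Ŷ_str) = Σₕ Nₕ²(1 − fₕ)sₕ²/nₕ.
18–34: 5046²·(1 − 940/5046)·1721000000/940 = 3.7933176 × 10^13.
55–64: 14884²·(1 − 3343/14884)·511000000/3343 = 2.6257152 × 10^13.
Sum = 6.4190328 × 10^13.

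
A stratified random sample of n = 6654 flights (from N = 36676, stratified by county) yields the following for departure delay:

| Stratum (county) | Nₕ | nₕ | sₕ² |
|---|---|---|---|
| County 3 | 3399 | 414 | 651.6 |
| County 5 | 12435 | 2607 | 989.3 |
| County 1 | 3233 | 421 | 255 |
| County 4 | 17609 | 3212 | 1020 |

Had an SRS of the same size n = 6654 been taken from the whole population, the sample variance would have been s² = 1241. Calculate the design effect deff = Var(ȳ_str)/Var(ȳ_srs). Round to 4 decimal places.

Var(ȳ_str) = Σ Wₕ²(1−fₕ)sₕ²/nₕ with Wₕ = Nₕ/36676:
  County 3: (3399/36676)²·(1−414/3399)·651.6/414 = 0.011871683
  County 5: (12435/36676)²·(1−2607/12435)·989.3/2607 = 0.034477359
  County 1: (3233/36676)²·(1−421/3233)·255/421 = 0.0040936921
  County 4: (17609/36676)²·(1−3212/17609)·1020/3212 = 0.059850448
  → Var(ȳ_str) = 0.11029318.
Var(ȳ_srs) = (1 − 6654/36676)·1241/6654 = 0.15266752.
deff = 0.11029318 / 0.15266752 = 0.7224.

0.7224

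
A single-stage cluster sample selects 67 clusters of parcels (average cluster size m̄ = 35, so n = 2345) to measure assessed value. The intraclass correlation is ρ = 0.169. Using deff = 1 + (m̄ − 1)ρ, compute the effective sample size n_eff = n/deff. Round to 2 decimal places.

deff = 1 + (35 − 1)·0.169 = 1 + 5.746 = 6.746.
n_eff = 2345 / 6.746 = 347.61.

347.61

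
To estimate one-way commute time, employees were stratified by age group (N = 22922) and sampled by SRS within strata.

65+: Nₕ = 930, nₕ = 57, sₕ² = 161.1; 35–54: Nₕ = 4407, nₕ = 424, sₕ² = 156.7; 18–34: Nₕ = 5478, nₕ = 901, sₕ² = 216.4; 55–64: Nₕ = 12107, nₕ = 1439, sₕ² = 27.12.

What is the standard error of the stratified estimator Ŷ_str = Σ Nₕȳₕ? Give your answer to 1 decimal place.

4151.9

Var(Ŷ_str) = Σₕ Nₕ²(1 − fₕ)sₕ²/nₕ.
65+: 930²·(1 − 57/930)·161.1/57 = 2.2946575 × 10^6.
35–54: 4407²·(1 − 424/4407)·156.7/424 = 6.4871882 × 10^6.
18–34: 5478²·(1 − 901/5478)·216.4/901 = 6.0219259 × 10^6.
55–64: 12107²·(1 − 1439/12107)·27.12/1439 = 2.4341562 × 10^6.
Sum = 1.7237928 × 10^7.
SE = √(1.7237928 × 10^7) = 4151.9.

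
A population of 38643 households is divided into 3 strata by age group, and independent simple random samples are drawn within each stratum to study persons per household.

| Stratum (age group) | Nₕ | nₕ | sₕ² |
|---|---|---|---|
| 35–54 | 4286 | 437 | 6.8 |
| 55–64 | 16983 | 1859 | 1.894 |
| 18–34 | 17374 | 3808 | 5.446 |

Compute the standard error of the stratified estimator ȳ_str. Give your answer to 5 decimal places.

0.02393

Var(ȳ_str) = Σₕ Wₕ²(1 − fₕ)sₕ²/nₕ with Wₕ = Nₕ/N, N = 38643.
35–54: Wₕ = 0.11091271; term = 0.11091271²·(1 − 0.10195987)·6.8/437 = 1.7190396 × 10^-4.
55–64: Wₕ = 0.43948451; term = 0.43948451²·(1 − 0.10946240)·1.894/1859 = 1.7524272 × 10^-4.
18–34: Wₕ = 0.44960277; term = 0.44960277²·(1 − 0.21917808)·5.446/3808 = 2.2573072 × 10^-4.
Sum = 5.728774 × 10^-4.
SE = √(5.728774 × 10^-4) = 0.02393.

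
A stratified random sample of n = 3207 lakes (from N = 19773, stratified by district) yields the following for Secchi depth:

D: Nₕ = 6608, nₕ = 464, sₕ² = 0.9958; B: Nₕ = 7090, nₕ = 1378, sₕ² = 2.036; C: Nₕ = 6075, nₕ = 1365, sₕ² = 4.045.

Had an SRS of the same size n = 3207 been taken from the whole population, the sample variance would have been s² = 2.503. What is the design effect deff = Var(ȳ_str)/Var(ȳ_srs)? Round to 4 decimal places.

Var(ȳ_str) = Σ Wₕ²(1−fₕ)sₕ²/nₕ with Wₕ = Nₕ/19773:
  D: (6608/19773)²·(1−464/6608)·0.9958/464 = 2.2285904 × 10^-4
  B: (7090/19773)²·(1−1378/7090)·2.036/1378 = 1.5304455 × 10^-4
  C: (6075/19773)²·(1−1365/6075)·4.045/1365 = 2.1687422 × 10^-4
  → Var(ȳ_str) = 5.9277781 × 10^-4.
Var(ȳ_srs) = (1 − 3207/19773)·2.503/3207 = 6.5389344 × 10^-4.
deff = (5.9277781 × 10^-4) / (6.5389344 × 10^-4) = 0.9065.

0.9065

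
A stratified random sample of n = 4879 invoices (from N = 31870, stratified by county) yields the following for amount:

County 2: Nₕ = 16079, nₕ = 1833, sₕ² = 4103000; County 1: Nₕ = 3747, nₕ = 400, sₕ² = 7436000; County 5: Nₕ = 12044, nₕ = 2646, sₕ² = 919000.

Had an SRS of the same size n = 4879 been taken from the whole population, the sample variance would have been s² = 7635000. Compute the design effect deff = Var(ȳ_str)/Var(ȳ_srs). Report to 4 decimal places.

Var(ȳ_str) = Σ Wₕ²(1−fₕ)sₕ²/nₕ with Wₕ = Nₕ/31870:
  County 2: (16079/31870)²·(1−1833/16079)·4103000/1833 = 504.80878
  County 1: (3747/31870)²·(1−400/3747)·7436000/400 = 229.53804
  County 5: (12044/31870)²·(1−2646/12044)·919000/2646 = 38.705059
  → Var(ȳ_str) = 773.05188.
Var(ȳ_srs) = (1 − 4879/31870)·7635000/4879 = 1325.3029.
deff = 773.05188 / 1325.3029 = 0.5833.

0.5833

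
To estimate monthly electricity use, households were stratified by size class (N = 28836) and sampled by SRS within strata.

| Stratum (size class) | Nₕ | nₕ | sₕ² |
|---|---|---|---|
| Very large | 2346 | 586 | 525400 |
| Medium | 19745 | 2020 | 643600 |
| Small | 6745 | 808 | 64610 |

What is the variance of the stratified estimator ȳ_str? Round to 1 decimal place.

Var(ȳ_str) = Σₕ Wₕ²(1 − fₕ)sₕ²/nₕ with Wₕ = Nₕ/N, N = 28836.
Very large: Wₕ = 0.08135664; term = 0.08135664²·(1 − 0.24978687)·525400/586 = 4.4520814.
Medium: Wₕ = 0.68473436; term = 0.68473436²·(1 − 0.10230438)·643600/2020 = 134.10285.
Small: Wₕ = 0.23390900; term = 0.23390900²·(1 − 0.11979244)·64610/808 = 3.8509453.
Sum = 142.40588.

142.4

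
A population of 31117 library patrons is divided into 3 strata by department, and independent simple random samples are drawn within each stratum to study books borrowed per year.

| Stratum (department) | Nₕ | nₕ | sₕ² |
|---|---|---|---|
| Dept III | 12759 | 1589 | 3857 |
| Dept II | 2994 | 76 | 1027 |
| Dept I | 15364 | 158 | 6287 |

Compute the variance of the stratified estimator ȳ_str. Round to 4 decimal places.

Var(ȳ_str) = Σₕ Wₕ²(1 − fₕ)sₕ²/nₕ with Wₕ = Nₕ/N, N = 31117.
Dept III: Wₕ = 0.41003310; term = 0.41003310²·(1 − 0.12453954)·3857/1589 = 0.35727293.
Dept II: Wₕ = 0.09621750; term = 0.09621750²·(1 − 0.02538410)·1027/76 = 0.12192661.
Dept I: Wₕ = 0.49374940; term = 0.49374940²·(1 − 0.01028378)·6287/158 = 9.6008618.
Sum = 10.080061.

10.0801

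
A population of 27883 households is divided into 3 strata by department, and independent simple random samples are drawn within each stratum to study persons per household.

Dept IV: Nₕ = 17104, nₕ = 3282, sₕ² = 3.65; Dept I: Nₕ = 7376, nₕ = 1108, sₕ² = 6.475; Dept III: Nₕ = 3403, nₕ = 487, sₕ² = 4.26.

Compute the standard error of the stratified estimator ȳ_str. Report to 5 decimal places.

0.02824

Var(ȳ_str) = Σₕ Wₕ²(1 − fₕ)sₕ²/nₕ with Wₕ = Nₕ/N, N = 27883.
Dept IV: Wₕ = 0.61342036; term = 0.61342036²·(1 − 0.19188494)·3.65/3282 = 3.3817684 × 10^-4.
Dept I: Wₕ = 0.26453395; term = 0.26453395²·(1 − 0.15021692)·6.475/1108 = 3.4751288 × 10^-4.
Dept III: Wₕ = 0.12204569; term = 0.12204569²·(1 − 0.14310902)·4.26/487 = 1.1164804 × 10^-4.
Sum = 7.9733776 × 10^-4.
SE = √(7.9733776 × 10^-4) = 0.02824.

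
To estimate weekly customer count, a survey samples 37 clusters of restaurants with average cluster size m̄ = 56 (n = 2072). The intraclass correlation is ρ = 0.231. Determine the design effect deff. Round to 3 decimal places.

13.705

deff = 1 + (56 − 1)·0.231 = 1 + 12.705 = 13.705.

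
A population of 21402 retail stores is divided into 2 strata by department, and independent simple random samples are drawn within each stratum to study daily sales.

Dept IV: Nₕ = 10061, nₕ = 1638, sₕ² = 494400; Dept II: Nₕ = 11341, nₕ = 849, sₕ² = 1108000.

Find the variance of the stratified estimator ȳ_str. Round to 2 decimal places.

394.87

Var(ȳ_str) = Σₕ Wₕ²(1 − fₕ)sₕ²/nₕ with Wₕ = Nₕ/N, N = 21402.
Dept IV: Wₕ = 0.47009625; term = 0.47009625²·(1 − 0.16280688)·494400/1638 = 55.842364.
Dept II: Wₕ = 0.52990375; term = 0.52990375²·(1 − 0.07486112)·1108000/849 = 339.02598.
Sum = 394.86834.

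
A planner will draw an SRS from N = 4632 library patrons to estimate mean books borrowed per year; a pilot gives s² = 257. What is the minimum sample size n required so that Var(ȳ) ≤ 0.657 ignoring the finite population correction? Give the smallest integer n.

Without fpc, n₀ = s²/D = 257/0.657 = 391.1720.
Rounding up, n = 392.

392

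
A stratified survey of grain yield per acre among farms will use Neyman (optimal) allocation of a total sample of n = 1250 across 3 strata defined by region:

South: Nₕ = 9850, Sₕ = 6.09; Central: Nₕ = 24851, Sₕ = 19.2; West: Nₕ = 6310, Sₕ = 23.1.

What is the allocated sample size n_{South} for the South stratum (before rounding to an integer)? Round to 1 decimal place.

Neyman allocation: nₕ = n·NₕSₕ / Σⱼ NⱼSⱼ.
Σ NⱼSⱼ = 9850·6.09 + 24851·19.2 + 6310·23.1 = 682886.7.
n_{South} = 1250·9850·6.09 / 682886.7 = 109.8.

109.8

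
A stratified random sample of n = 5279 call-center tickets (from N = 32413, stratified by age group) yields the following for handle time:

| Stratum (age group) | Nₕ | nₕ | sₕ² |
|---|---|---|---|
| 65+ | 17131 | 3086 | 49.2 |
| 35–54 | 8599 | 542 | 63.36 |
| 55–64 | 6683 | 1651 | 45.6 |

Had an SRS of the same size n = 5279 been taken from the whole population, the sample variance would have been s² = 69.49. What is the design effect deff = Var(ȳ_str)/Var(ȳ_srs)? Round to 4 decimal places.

Var(ȳ_str) = Σ Wₕ²(1−fₕ)sₕ²/nₕ with Wₕ = Nₕ/32413:
  65+: (17131/32413)²·(1−3086/17131)·49.2/3086 = 0.0036511963
  35–54: (8599/32413)²·(1−542/8599)·63.36/542 = 0.0077090123
  55–64: (6683/32413)²·(1−1651/6683)·45.6/1651 = 8.8407967 × 10^-4
  → Var(ȳ_str) = 0.012244288.
Var(ȳ_srs) = (1 − 5279/32413)·69.49/5279 = 0.011019585.
deff = 0.012244288 / 0.011019585 = 1.1111.

1.1111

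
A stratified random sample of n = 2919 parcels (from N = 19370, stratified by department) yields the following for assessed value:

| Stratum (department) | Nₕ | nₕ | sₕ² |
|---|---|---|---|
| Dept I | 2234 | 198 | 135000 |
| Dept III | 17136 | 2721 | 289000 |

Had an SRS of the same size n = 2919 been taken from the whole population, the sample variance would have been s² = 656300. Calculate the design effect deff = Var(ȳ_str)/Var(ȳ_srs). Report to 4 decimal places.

Var(ȳ_str) = Σ Wₕ²(1−fₕ)sₕ²/nₕ with Wₕ = Nₕ/19370:
  Dept I: (2234/19370)²·(1−198/2234)·135000/198 = 8.2655219
  Dept III: (17136/19370)²·(1−2721/17136)·289000/2721 = 69.925271
  → Var(ȳ_str) = 78.190793.
Var(ȳ_srs) = (1 − 2919/19370)·656300/2919 = 190.95498.
deff = 78.190793 / 190.95498 = 0.4095.

0.4095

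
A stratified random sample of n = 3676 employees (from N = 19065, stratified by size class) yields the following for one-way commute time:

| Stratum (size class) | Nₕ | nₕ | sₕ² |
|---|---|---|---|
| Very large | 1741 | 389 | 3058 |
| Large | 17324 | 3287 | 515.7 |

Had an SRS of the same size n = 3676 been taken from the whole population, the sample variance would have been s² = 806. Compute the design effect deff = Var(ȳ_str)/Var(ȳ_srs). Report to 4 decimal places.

Var(ȳ_str) = Σ Wₕ²(1−fₕ)sₕ²/nₕ with Wₕ = Nₕ/19065:
  Very large: (1741/19065)²·(1−389/1741)·3058/389 = 0.050908432
  Large: (17324/19065)²·(1−3287/17324)·515.7/3287 = 0.10496543
  → Var(ȳ_str) = 0.15587386.
Var(ȳ_srs) = (1 − 3676/19065)·806/3676 = 0.17698364.
deff = 0.15587386 / 0.17698364 = 0.8807.

0.8807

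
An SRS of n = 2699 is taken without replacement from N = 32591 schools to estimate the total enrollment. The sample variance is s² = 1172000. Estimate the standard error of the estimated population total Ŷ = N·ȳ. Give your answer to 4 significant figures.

Var(Ŷ) = N²·Var(ȳ) = N²·(1 − n/N)·s²/n.
f = 2699/32591 = 0.08281427; Var(ȳ) = 0.91718573·1172000/2699 = 398.27405.
Var(Ŷ) = 32591² · 398.27405 = 4.2303605 × 10^11.
SE(Ŷ) = √(4.2303605 × 10^11) = 650400.

650400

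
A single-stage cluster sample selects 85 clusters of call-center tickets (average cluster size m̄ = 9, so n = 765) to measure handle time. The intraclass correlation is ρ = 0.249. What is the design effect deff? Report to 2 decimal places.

deff = 1 + (9 − 1)·0.249 = 1 + 1.992 = 2.992.

2.99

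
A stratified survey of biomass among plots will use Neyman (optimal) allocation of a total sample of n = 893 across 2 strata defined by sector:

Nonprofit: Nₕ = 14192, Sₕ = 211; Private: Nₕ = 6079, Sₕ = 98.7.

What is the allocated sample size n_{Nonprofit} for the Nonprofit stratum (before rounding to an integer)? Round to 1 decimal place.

743.9

Neyman allocation: nₕ = n·NₕSₕ / Σⱼ NⱼSⱼ.
Σ NⱼSⱼ = 14192·211 + 6079·98.7 = 3.5945093 × 10^6.
n_{Nonprofit} = 893·14192·211 / (3.5945093 × 10^6) = 743.9.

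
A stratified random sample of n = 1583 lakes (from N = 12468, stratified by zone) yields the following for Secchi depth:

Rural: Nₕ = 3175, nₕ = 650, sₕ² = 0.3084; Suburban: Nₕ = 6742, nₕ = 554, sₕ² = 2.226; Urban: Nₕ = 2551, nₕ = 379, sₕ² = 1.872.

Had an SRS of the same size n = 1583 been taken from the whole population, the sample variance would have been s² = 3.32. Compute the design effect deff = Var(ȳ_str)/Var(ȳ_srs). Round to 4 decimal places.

Var(ȳ_str) = Σ Wₕ²(1−fₕ)sₕ²/nₕ with Wₕ = Nₕ/12468:
  Rural: (3175/12468)²·(1−650/3175)·0.3084/650 = 2.4468792 × 10^-5
  Suburban: (6742/12468)²·(1−554/6742)·2.226/554 = 0.0010783528
  Urban: (2551/12468)²·(1−379/2551)·1.872/379 = 1.7605296 × 10^-4
  → Var(ȳ_str) = 0.0012788746.
Var(ȳ_srs) = (1 − 1583/12468)·3.32/1583 = 0.001831002.
deff = 0.0012788746 / 0.001831002 = 0.6985.

0.6985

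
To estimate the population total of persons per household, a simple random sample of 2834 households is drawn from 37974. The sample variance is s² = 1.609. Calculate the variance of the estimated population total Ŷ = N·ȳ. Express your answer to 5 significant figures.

Var(Ŷ) = N²·Var(ȳ) = N²·(1 − n/N)·s²/n.
f = 2834/37974 = 0.07463001; Var(ȳ) = 0.92536999·1.609/2834 = 5.2537767 × 10^-4.
Var(Ŷ) = 37974² · (5.2537767 × 10^-4) = 757607.56.

757610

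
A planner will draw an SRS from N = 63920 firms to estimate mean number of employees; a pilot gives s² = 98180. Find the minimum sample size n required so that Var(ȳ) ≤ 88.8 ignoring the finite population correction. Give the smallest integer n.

Without fpc, n₀ = s²/D = 98180/88.8 = 1105.6306.
Rounding up, n = 1106.

1106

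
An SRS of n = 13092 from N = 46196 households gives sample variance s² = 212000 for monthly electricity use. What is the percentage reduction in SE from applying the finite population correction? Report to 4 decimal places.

15.3478

f = n/N = 13092/46196 = 0.28340116.
SE_no-fpc = √(s²/n) = 4.0240645; SE_fpc = √((1−f)s²/n) = 3.4064576.
Ratio = √(1−f) = 0.84652161. Reduction = 100·(1 − 0.84652161) = 15.3478%.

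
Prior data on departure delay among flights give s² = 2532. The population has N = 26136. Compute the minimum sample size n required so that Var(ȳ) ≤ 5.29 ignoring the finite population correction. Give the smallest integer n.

479

Without fpc, n₀ = s²/D = 2532/5.29 = 478.6389.
Rounding up, n = 479.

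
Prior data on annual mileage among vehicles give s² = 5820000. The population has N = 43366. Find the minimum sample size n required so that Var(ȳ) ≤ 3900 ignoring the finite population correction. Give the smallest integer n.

1493

Without fpc, n₀ = s²/D = 5820000/3900 = 1492.3077.
Rounding up, n = 1493.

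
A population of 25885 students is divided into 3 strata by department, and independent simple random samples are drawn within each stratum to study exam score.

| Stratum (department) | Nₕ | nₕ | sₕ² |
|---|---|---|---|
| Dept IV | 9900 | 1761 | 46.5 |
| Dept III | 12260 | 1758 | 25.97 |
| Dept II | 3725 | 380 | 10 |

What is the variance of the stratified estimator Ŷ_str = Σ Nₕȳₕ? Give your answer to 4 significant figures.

Var(Ŷ_str) = Σₕ Nₕ²(1 − fₕ)sₕ²/nₕ.
Dept IV: 9900²·(1 − 1761/9900)·46.5/1761 = 2.1276483 × 10^6.
Dept III: 12260²·(1 − 1758/12260)·25.97/1758 = 1.9020221 × 10^6.
Dept II: 3725²·(1 − 380/3725)·10/380 = 327898.03.
Sum = 4.3575684 × 10^6.

4.358 × 10^6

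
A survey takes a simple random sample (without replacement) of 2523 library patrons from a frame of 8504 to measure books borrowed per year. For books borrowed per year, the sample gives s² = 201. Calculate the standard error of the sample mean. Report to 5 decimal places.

0.23671

Under SRS without replacement, Var(ȳ) = (1 − f)·s²/n with f = n/N = 2523/8504 = 0.29668391.
Var(ȳ) = (1 − 0.29668391)·201/2523 = 0.70331609·0.079667063 = 0.056031127.
SE(ȳ) = √(0.056031127) = 0.23671.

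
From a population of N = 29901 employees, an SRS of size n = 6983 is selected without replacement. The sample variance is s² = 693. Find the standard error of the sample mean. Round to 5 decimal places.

Under SRS without replacement, Var(ȳ) = (1 − f)·s²/n with f = n/N = 6983/29901 = 0.23353734.
Var(ȳ) = (1 − 0.23353734)·693/6983 = 0.76646266·0.099241014 = 0.076064531.
SE(ȳ) = √(0.076064531) = 0.27580.

0.27580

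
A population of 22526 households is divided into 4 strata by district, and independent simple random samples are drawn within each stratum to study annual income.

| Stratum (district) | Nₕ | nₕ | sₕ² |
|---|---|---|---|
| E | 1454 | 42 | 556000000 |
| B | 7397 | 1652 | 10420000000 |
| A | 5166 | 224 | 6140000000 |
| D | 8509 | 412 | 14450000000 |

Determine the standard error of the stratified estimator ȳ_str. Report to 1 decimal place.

Var(ȳ_str) = Σₕ Wₕ²(1 − fₕ)sₕ²/nₕ with Wₕ = Nₕ/N, N = 22526.
E: Wₕ = 0.06454763; term = 0.06454763²·(1 − 0.02888583)·556000000/42 = 53561.958.
B: Wₕ = 0.32837610; term = 0.32837610²·(1 − 0.22333378)·10420000000/1652 = 528244.72.
A: Wₕ = 0.22933499; term = 0.22933499²·(1 − 0.04336043)·6140000000/224 = 1.3791431 × 10^6.
D: Wₕ = 0.37774128; term = 0.37774128²·(1 − 0.04841932)·14450000000/412 = 4.7621726 × 10^6.
Sum = 6.7231224 × 10^6.
SE = √(6.7231224 × 10^6) = 2592.9.

2592.9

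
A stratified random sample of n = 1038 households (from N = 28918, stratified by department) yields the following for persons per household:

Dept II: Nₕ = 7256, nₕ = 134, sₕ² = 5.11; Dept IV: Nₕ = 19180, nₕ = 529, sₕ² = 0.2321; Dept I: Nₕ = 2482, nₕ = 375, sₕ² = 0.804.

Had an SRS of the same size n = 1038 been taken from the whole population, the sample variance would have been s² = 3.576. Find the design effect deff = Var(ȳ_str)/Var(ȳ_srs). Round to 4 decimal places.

Var(ȳ_str) = Σ Wₕ²(1−fₕ)sₕ²/nₕ with Wₕ = Nₕ/28918:
  Dept II: (7256/28918)²·(1−134/7256)·5.11/134 = 0.0023565618
  Dept IV: (19180/28918)²·(1−529/19180)·0.2321/529 = 1.8768678 × 10^-4
  Dept I: (2482/28918)²·(1−375/2482)·0.804/375 = 1.3407709 × 10^-5
  → Var(ȳ_str) = 0.0025576563.
Var(ȳ_srs) = (1 − 1038/28918)·3.576/1038 = 0.0033214267.
deff = 0.0025576563 / 0.0033214267 = 0.7700.

0.7700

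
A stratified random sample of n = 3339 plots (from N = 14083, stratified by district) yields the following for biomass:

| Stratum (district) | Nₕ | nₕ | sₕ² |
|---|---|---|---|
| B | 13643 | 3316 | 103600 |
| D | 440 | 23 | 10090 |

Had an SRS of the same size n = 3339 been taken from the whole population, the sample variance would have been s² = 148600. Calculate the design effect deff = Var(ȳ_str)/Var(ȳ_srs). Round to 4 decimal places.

0.6656

Var(ȳ_str) = Σ Wₕ²(1−fₕ)sₕ²/nₕ with Wₕ = Nₕ/14083:
  B: (13643/14083)²·(1−3316/13643)·103600/3316 = 22.194171
  D: (440/14083)²·(1−23/440)·10090/23 = 0.4058464
  → Var(ȳ_str) = 22.600017.
Var(ȳ_srs) = (1 − 3339/14083)·148600/3339 = 33.952614.
deff = 22.600017 / 33.952614 = 0.6656.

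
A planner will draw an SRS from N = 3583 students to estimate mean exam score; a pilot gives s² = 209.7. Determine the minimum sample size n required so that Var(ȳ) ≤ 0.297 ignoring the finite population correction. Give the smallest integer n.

707

Without fpc, n₀ = s²/D = 209.7/0.297 = 706.0606.
Rounding up, n = 707.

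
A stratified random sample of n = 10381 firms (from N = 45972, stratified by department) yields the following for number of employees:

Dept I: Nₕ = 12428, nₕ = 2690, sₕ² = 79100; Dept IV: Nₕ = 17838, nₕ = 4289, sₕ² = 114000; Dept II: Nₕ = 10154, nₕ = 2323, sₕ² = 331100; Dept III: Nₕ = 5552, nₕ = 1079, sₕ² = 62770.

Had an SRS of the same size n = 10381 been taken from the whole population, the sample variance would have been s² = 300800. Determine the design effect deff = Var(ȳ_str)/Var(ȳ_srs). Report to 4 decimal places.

Var(ȳ_str) = Σ Wₕ²(1−fₕ)sₕ²/nₕ with Wₕ = Nₕ/45972:
  Dept I: (12428/45972)²·(1−2690/12428)·79100/2690 = 1.6838695
  Dept IV: (17838/45972)²·(1−4289/17838)·114000/4289 = 3.0395928
  Dept II: (10154/45972)²·(1−2323/10154)·331100/2323 = 5.3626266
  Dept III: (5552/45972)²·(1−1079/5552)·62770/1079 = 0.68358456
  → Var(ȳ_str) = 10.769673.
Var(ȳ_srs) = (1 − 10381/45972)·300800/10381 = 22.432901.
deff = 10.769673 / 22.432901 = 0.4801.

0.4801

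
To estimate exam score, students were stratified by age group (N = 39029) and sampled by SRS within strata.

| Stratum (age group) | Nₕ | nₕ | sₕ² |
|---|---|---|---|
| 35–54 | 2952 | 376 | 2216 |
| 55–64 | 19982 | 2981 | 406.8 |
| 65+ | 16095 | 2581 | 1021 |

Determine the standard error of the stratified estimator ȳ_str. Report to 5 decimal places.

0.34109

Var(ȳ_str) = Σₕ Wₕ²(1 − fₕ)sₕ²/nₕ with Wₕ = Nₕ/N, N = 39029.
35–54: Wₕ = 0.07563607; term = 0.07563607²·(1 − 0.12737127)·2216/376 = 0.029421802.
55–64: Wₕ = 0.51197827; term = 0.51197827²·(1 − 0.14918427)·406.8/2981 = 0.030433895.
65+: Wₕ = 0.41238566; term = 0.41238566²·(1 − 0.16036036)·1021/2581 = 0.056485605.
Sum = 0.1163413.
SE = √(0.1163413) = 0.34109.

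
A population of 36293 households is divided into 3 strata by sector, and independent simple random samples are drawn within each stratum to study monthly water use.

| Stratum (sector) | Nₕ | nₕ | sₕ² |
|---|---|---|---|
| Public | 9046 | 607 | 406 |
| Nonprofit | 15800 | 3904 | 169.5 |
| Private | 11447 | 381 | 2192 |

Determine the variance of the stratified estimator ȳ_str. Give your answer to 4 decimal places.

0.5982

Var(ȳ_str) = Σₕ Wₕ²(1 − fₕ)sₕ²/nₕ with Wₕ = Nₕ/N, N = 36293.
Public: Wₕ = 0.24924917; term = 0.24924917²·(1 − 0.06710148)·406/607 = 0.038764945.
Nonprofit: Wₕ = 0.43534566; term = 0.43534566²·(1 − 0.24708861)·169.5/3904 = 0.0061954406.
Private: Wₕ = 0.31540517; term = 0.31540517²·(1 − 0.03328383)·2192/381 = 0.55328919.
Sum = 0.59824958.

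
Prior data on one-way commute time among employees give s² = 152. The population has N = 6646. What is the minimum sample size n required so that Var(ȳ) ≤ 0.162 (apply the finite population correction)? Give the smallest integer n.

Without fpc, n₀ = s²/D = 152/0.162 = 938.2716.
With fpc, (1 − n/N)·s²/n ≤ D requires n ≥ n₀/(1 + n₀/N) = 938.2716/(1 + 938.2716/6646) = 822.1954.
Rounding up, n = 823.

823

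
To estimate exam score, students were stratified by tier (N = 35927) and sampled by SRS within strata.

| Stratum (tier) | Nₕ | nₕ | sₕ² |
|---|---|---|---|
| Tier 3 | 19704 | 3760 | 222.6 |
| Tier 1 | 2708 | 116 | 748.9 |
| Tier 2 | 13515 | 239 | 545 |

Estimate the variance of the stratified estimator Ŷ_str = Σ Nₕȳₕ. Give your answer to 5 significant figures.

Var(Ŷ_str) = Σₕ Nₕ²(1 − fₕ)sₕ²/nₕ.
Tier 3: 19704²·(1 − 3760/19704)·222.6/3760 = 1.8598975 × 10^7.
Tier 1: 2708²·(1 − 116/2708)·748.9/116 = 4.5315784 × 10^7.
Tier 2: 13515²·(1 − 239/13515)·545/239 = 4.0914938 × 10^8.
Sum = 4.7306414 × 10^8.

4.7306 × 10^8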